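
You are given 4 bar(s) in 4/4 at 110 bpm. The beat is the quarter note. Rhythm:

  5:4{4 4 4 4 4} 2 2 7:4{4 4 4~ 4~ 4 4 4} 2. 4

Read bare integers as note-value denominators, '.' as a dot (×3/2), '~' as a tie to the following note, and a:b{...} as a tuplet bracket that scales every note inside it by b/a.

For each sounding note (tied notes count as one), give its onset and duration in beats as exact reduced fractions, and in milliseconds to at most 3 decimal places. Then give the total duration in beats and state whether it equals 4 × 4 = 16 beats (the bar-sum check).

1) 0.0ms=0b +436.364ms=4/5b
2) 436.364ms=4/5b +436.364ms=4/5b
3) 872.727ms=8/5b +436.364ms=4/5b
4) 1309.091ms=12/5b +436.364ms=4/5b
5) 1745.455ms=16/5b +436.364ms=4/5b
6) 2181.818ms=4b +1090.909ms=2b
7) 3272.727ms=6b +1090.909ms=2b
8) 4363.636ms=8b +311.688ms=4/7b
9) 4675.325ms=60/7b +311.688ms=4/7b
10) 4987.013ms=64/7b +935.065ms=12/7b
11) 5922.078ms=76/7b +311.688ms=4/7b
12) 6233.766ms=80/7b +311.688ms=4/7b
13) 6545.455ms=12b +1636.364ms=3b
14) 8181.818ms=15b +545.455ms=1b
Σ=16b of 16 (110bpm 4/4) — PASS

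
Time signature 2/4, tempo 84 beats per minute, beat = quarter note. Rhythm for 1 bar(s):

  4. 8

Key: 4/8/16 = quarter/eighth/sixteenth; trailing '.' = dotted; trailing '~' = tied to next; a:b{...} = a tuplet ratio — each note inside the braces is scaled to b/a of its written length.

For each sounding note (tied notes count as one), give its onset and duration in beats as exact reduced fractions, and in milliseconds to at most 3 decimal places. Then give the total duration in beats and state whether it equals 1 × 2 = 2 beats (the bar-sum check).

1) 0.0ms=0b +1071.429ms=3/2b
2) 1071.429ms=3/2b +357.143ms=1/2b
Σ=2b of 2 (84bpm 2/4) — PASS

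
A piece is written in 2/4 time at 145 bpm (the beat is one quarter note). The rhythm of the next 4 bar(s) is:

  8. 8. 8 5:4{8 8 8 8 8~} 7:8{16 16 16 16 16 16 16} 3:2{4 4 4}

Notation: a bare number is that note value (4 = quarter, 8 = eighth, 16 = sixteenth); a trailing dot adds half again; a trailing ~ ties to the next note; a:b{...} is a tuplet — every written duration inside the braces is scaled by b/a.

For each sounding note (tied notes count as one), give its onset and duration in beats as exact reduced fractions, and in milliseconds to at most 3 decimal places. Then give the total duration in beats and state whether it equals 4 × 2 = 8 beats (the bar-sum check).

1) 0.0ms=0b +310.345ms=3/4b
2) 310.345ms=3/4b +310.345ms=3/4b
3) 620.69ms=3/2b +206.897ms=1/2b
4) 827.586ms=2b +165.517ms=2/5b
5) 993.103ms=12/5b +165.517ms=2/5b
6) 1158.621ms=14/5b +165.517ms=2/5b
7) 1324.138ms=16/5b +165.517ms=2/5b
8) 1489.655ms=18/5b +283.744ms=24/35b
9) 1773.399ms=30/7b +118.227ms=2/7b
10) 1891.626ms=32/7b +118.227ms=2/7b
11) 2009.852ms=34/7b +118.227ms=2/7b
12) 2128.079ms=36/7b +118.227ms=2/7b
13) 2246.305ms=38/7b +118.227ms=2/7b
14) 2364.532ms=40/7b +118.227ms=2/7b
15) 2482.759ms=6b +275.862ms=2/3b
16) 2758.621ms=20/3b +275.862ms=2/3b
17) 3034.483ms=22/3b +275.862ms=2/3b
Σ=8b of 8 (145bpm 2/4) — PASS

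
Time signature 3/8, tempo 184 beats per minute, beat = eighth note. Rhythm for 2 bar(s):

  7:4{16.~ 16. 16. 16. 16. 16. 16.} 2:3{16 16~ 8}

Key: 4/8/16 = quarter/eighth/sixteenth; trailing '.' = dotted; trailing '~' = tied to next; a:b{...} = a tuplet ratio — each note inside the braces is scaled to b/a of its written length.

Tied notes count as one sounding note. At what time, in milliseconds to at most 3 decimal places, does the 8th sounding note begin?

note 8 onset = 15/4b = 1222.826ms

1. 0.0ms @ 0 + 279.503ms (6/7)
2. 279.503ms @ 6/7 + 139.752ms (3/7)
3. 419.255ms @ 9/7 + 139.752ms (3/7)
4. 559.006ms @ 12/7 + 139.752ms (3/7)
5. 698.758ms @ 15/7 + 139.752ms (3/7)
6. 838.509ms @ 18/7 + 139.752ms (3/7)
7. 978.261ms @ 3 + 244.565ms (3/4)
8. 1222.826ms @ 15/4 + 733.696ms (9/4)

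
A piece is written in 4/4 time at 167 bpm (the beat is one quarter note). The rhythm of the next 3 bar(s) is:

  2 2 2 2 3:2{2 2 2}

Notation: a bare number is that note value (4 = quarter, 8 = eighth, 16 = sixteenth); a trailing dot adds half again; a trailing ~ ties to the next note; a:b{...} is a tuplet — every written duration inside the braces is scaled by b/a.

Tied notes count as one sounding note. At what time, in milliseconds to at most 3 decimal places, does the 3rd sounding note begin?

note 3 onset = 4b = 1437.126ms

1. 0.0ms @ 0 + 718.563ms (2)
2. 718.563ms @ 2 + 718.563ms (2)
3. 1437.126ms @ 4 + 718.563ms (2)
4. 2155.689ms @ 6 + 718.563ms (2)
5. 2874.251ms @ 8 + 479.042ms (4/3)
6. 3353.293ms @ 28/3 + 479.042ms (4/3)
7. 3832.335ms @ 32/3 + 479.042ms (4/3)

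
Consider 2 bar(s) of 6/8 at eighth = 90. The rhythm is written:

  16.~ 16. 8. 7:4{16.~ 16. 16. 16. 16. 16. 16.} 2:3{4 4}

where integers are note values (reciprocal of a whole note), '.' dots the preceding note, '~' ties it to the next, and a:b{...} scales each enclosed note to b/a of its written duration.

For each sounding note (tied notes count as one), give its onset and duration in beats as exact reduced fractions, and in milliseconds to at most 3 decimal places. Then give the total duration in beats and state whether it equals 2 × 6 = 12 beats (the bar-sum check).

1) 0.0ms=0b +1000.0ms=3/2b
2) 1000.0ms=3/2b +1000.0ms=3/2b
3) 2000.0ms=3b +571.429ms=6/7b
4) 2571.429ms=27/7b +285.714ms=3/7b
5) 2857.143ms=30/7b +285.714ms=3/7b
6) 3142.857ms=33/7b +285.714ms=3/7b
7) 3428.571ms=36/7b +285.714ms=3/7b
8) 3714.286ms=39/7b +285.714ms=3/7b
9) 4000.0ms=6b +2000.0ms=3b
10) 6000.0ms=9b +2000.0ms=3b
Σ=12b of 12 (90bpm 6/8) — PASS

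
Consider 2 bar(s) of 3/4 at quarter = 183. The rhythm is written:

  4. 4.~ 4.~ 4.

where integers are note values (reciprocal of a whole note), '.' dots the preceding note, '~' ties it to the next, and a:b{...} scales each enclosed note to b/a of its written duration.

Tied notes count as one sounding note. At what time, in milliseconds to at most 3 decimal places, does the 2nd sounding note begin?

note 2 onset = 3/2b = 491.803ms

1. 0.0ms @ 0 + 491.803ms (3/2)
2. 491.803ms @ 3/2 + 1475.41ms (9/2)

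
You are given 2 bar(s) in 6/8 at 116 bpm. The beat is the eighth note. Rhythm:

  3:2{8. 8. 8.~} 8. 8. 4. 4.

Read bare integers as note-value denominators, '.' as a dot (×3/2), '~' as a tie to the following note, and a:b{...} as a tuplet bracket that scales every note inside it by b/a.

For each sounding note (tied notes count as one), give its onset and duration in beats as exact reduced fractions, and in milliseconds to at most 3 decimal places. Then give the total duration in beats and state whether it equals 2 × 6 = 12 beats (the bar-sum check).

1) 0.0ms=0b +517.241ms=1b
2) 517.241ms=1b +517.241ms=1b
3) 1034.483ms=2b +1293.103ms=5/2b
4) 2327.586ms=9/2b +775.862ms=3/2b
5) 3103.448ms=6b +1551.724ms=3b
6) 4655.172ms=9b +1551.724ms=3b
Σ=12b of 12 (116bpm 6/8) — PASS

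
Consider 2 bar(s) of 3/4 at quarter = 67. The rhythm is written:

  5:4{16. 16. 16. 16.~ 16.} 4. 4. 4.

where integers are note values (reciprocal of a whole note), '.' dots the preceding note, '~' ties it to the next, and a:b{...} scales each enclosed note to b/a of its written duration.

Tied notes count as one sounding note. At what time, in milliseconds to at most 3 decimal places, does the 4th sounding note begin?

note 4 onset = 9/10b = 805.97ms

1. 0.0ms @ 0 + 268.657ms (3/10)
2. 268.657ms @ 3/10 + 268.657ms (3/10)
3. 537.313ms @ 3/5 + 268.657ms (3/10)
4. 805.97ms @ 9/10 + 537.313ms (3/5)
5. 1343.284ms @ 3/2 + 1343.284ms (3/2)
6. 2686.567ms @ 3 + 1343.284ms (3/2)
7. 4029.851ms @ 9/2 + 1343.284ms (3/2)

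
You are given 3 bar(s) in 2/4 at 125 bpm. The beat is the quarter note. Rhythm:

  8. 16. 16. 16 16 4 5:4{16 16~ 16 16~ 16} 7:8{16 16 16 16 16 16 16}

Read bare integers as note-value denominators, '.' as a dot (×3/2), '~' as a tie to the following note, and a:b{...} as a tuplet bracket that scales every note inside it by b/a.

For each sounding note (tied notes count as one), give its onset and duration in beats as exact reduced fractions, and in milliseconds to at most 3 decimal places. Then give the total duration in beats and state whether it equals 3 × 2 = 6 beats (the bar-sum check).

1) 0.0ms=0b +360.0ms=3/4b
2) 360.0ms=3/4b +180.0ms=3/8b
3) 540.0ms=9/8b +180.0ms=3/8b
4) 720.0ms=3/2b +120.0ms=1/4b
5) 840.0ms=7/4b +120.0ms=1/4b
6) 960.0ms=2b +480.0ms=1b
7) 1440.0ms=3b +96.0ms=1/5b
8) 1536.0ms=16/5b +192.0ms=2/5b
9) 1728.0ms=18/5b +192.0ms=2/5b
10) 1920.0ms=4b +137.143ms=2/7b
11) 2057.143ms=30/7b +137.143ms=2/7b
12) 2194.286ms=32/7b +137.143ms=2/7b
13) 2331.429ms=34/7b +137.143ms=2/7b
14) 2468.571ms=36/7b +137.143ms=2/7b
15) 2605.714ms=38/7b +137.143ms=2/7b
16) 2742.857ms=40/7b +137.143ms=2/7b
Σ=6b of 6 (125bpm 2/4) — PASS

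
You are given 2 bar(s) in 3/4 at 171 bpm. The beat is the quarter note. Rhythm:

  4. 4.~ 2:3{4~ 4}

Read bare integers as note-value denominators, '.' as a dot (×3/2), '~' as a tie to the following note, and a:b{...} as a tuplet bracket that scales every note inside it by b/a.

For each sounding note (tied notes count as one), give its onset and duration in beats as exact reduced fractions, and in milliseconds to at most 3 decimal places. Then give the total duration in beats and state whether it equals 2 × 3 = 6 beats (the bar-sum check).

1) 0.0ms=0b +526.316ms=3/2b
2) 526.316ms=3/2b +1578.947ms=9/2b
Σ=6b of 6 (171bpm 3/4) — PASS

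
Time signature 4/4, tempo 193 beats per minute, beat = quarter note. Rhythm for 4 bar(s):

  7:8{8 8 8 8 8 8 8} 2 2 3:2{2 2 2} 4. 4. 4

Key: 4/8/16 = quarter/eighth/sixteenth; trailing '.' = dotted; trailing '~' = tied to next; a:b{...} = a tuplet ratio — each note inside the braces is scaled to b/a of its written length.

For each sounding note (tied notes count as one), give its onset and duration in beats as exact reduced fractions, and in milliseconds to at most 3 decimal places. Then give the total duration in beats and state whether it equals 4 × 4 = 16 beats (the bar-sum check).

1) 0.0ms=0b +177.646ms=4/7b
2) 177.646ms=4/7b +177.646ms=4/7b
3) 355.292ms=8/7b +177.646ms=4/7b
4) 532.939ms=12/7b +177.646ms=4/7b
5) 710.585ms=16/7b +177.646ms=4/7b
6) 888.231ms=20/7b +177.646ms=4/7b
7) 1065.877ms=24/7b +177.646ms=4/7b
8) 1243.523ms=4b +621.762ms=2b
9) 1865.285ms=6b +621.762ms=2b
10) 2487.047ms=8b +414.508ms=4/3b
11) 2901.554ms=28/3b +414.508ms=4/3b
12) 3316.062ms=32/3b +414.508ms=4/3b
13) 3730.57ms=12b +466.321ms=3/2b
14) 4196.891ms=27/2b +466.321ms=3/2b
15) 4663.212ms=15b +310.881ms=1b
Σ=16b of 16 (193bpm 4/4) — PASS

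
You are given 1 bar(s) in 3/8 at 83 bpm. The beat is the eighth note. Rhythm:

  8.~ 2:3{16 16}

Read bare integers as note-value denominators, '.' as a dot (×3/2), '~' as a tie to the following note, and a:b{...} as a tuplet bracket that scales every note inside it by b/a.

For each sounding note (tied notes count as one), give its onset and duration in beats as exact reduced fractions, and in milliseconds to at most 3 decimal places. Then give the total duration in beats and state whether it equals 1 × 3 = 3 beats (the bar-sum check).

1) 0.0ms=0b +1626.506ms=9/4b
2) 1626.506ms=9/4b +542.169ms=3/4b
Σ=3b of 3 (83bpm 3/8) — PASS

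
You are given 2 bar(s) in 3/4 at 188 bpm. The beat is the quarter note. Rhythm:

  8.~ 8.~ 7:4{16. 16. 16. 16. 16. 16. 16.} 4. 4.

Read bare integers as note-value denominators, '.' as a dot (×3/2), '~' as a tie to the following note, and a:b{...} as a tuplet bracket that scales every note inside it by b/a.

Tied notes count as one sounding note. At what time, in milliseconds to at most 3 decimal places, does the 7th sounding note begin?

1. 0.0ms @ 0 + 547.112ms (12/7)
2. 547.112ms @ 12/7 + 68.389ms (3/14)
3. 615.502ms @ 27/14 + 68.389ms (3/14)
4. 683.891ms @ 15/7 + 68.389ms (3/14)
5. 752.28ms @ 33/14 + 68.389ms (3/14)
6. 820.669ms @ 18/7 + 68.389ms (3/14)
7. 889.058ms @ 39/14 + 68.389ms (3/14)
8. 957.447ms @ 3 + 478.723ms (3/2)
9. 1436.17ms @ 9/2 + 478.723ms (3/2)

note 7 onset = 39/14b = 889.058ms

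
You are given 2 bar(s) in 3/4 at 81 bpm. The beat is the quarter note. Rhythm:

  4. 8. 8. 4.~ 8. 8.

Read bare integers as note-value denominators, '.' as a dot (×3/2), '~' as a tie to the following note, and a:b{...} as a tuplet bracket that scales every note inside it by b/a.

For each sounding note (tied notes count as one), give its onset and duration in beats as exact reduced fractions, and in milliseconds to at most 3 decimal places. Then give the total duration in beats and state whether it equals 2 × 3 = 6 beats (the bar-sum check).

1) 0.0ms=0b +1111.111ms=3/2b
2) 1111.111ms=3/2b +555.556ms=3/4b
3) 1666.667ms=9/4b +555.556ms=3/4b
4) 2222.222ms=3b +1666.667ms=9/4b
5) 3888.889ms=21/4b +555.556ms=3/4b
Σ=6b of 6 (81bpm 3/4) — PASS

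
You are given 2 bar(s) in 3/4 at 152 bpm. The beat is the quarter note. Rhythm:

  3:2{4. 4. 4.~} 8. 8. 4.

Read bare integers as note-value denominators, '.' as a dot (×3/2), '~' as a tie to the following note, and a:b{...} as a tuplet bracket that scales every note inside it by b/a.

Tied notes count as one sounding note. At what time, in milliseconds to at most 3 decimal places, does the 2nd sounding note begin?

note 2 onset = 1b = 394.737ms

1. 0.0ms @ 0 + 394.737ms (1)
2. 394.737ms @ 1 + 394.737ms (1)
3. 789.474ms @ 2 + 690.789ms (7/4)
4. 1480.263ms @ 15/4 + 296.053ms (3/4)
5. 1776.316ms @ 9/2 + 592.105ms (3/2)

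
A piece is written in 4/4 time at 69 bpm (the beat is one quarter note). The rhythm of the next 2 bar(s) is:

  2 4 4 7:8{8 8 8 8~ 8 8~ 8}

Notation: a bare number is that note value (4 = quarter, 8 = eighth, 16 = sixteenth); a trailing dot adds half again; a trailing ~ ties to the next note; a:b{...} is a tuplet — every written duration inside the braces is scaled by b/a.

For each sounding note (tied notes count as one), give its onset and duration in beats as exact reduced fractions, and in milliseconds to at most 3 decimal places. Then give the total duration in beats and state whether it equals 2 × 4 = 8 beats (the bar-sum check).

1) 0.0ms=0b +1739.13ms=2b
2) 1739.13ms=2b +869.565ms=1b
3) 2608.696ms=3b +869.565ms=1b
4) 3478.261ms=4b +496.894ms=4/7b
5) 3975.155ms=32/7b +496.894ms=4/7b
6) 4472.05ms=36/7b +496.894ms=4/7b
7) 4968.944ms=40/7b +993.789ms=8/7b
8) 5962.733ms=48/7b +993.789ms=8/7b
Σ=8b of 8 (69bpm 4/4) — PASS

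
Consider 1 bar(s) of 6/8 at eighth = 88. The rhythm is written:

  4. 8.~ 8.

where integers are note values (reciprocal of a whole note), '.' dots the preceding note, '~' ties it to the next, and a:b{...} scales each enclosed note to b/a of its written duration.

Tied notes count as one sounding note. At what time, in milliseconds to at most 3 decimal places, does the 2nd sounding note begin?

1. 0.0ms @ 0 + 2045.455ms (3)
2. 2045.455ms @ 3 + 2045.455ms (3)

note 2 onset = 3b = 2045.455ms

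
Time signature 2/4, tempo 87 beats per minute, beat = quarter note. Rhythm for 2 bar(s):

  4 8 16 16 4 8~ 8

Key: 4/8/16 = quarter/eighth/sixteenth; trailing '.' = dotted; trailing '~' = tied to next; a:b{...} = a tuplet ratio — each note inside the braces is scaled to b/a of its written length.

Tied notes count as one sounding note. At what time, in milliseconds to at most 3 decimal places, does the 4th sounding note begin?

1. 0.0ms @ 0 + 689.655ms (1)
2. 689.655ms @ 1 + 344.828ms (1/2)
3. 1034.483ms @ 3/2 + 172.414ms (1/4)
4. 1206.897ms @ 7/4 + 172.414ms (1/4)
5. 1379.31ms @ 2 + 689.655ms (1)
6. 2068.966ms @ 3 + 689.655ms (1)

note 4 onset = 7/4b = 1206.897ms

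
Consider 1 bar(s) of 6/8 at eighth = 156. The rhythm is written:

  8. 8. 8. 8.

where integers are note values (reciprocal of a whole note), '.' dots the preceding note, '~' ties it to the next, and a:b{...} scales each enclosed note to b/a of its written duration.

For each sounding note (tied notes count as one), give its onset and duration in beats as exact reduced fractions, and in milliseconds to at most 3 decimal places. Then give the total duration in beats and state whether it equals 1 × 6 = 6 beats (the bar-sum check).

1) 0.0ms=0b +576.923ms=3/2b
2) 576.923ms=3/2b +576.923ms=3/2b
3) 1153.846ms=3b +576.923ms=3/2b
4) 1730.769ms=9/2b +576.923ms=3/2b
Σ=6b of 6 (156bpm 6/8) — PASS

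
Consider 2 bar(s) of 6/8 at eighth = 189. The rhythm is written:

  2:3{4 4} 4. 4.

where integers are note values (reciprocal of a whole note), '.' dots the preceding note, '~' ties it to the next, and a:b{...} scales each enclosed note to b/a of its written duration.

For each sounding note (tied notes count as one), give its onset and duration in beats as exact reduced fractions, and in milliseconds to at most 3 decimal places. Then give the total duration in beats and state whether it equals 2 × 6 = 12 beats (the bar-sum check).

1) 0.0ms=0b +952.381ms=3b
2) 952.381ms=3b +952.381ms=3b
3) 1904.762ms=6b +952.381ms=3b
4) 2857.143ms=9b +952.381ms=3b
Σ=12b of 12 (189bpm 6/8) — PASS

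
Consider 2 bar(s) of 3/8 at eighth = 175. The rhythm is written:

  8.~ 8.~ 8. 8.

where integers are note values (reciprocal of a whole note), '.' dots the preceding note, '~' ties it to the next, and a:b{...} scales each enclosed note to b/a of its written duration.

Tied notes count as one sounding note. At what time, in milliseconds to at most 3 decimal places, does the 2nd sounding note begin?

1. 0.0ms @ 0 + 1542.857ms (9/2)
2. 1542.857ms @ 9/2 + 514.286ms (3/2)

note 2 onset = 9/2b = 1542.857ms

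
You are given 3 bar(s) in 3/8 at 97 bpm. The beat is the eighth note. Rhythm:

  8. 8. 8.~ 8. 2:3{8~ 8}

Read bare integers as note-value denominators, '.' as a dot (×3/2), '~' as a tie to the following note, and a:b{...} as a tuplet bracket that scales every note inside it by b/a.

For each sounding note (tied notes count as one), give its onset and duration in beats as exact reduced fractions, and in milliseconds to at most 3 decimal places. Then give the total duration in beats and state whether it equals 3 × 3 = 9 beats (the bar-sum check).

1) 0.0ms=0b +927.835ms=3/2b
2) 927.835ms=3/2b +927.835ms=3/2b
3) 1855.67ms=3b +1855.67ms=3b
4) 3711.34ms=6b +1855.67ms=3b
Σ=9b of 9 (97bpm 3/8) — PASS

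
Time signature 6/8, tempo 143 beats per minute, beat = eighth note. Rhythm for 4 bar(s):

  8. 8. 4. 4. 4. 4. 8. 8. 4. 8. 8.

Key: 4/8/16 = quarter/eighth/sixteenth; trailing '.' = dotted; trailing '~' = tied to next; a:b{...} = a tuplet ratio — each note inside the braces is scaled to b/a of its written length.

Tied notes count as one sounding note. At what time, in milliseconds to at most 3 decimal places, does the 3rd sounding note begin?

1. 0.0ms @ 0 + 629.371ms (3/2)
2. 629.371ms @ 3/2 + 629.371ms (3/2)
3. 1258.741ms @ 3 + 1258.741ms (3)
4. 2517.483ms @ 6 + 1258.741ms (3)
5. 3776.224ms @ 9 + 1258.741ms (3)
6. 5034.965ms @ 12 + 1258.741ms (3)
7. 6293.706ms @ 15 + 629.371ms (3/2)
8. 6923.077ms @ 33/2 + 629.371ms (3/2)
9. 7552.448ms @ 18 + 1258.741ms (3)
10. 8811.189ms @ 21 + 629.371ms (3/2)
11. 9440.559ms @ 45/2 + 629.371ms (3/2)

note 3 onset = 3b = 1258.741ms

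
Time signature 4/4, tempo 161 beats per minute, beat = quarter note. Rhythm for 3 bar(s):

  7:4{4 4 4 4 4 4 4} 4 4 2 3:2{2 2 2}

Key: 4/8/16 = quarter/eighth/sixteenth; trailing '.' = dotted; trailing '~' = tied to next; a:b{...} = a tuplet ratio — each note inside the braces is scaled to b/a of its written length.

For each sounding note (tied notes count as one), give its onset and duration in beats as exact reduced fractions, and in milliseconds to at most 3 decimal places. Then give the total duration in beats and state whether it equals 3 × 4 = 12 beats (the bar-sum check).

1) 0.0ms=0b +212.955ms=4/7b
2) 212.955ms=4/7b +212.955ms=4/7b
3) 425.909ms=8/7b +212.955ms=4/7b
4) 638.864ms=12/7b +212.955ms=4/7b
5) 851.819ms=16/7b +212.955ms=4/7b
6) 1064.774ms=20/7b +212.955ms=4/7b
7) 1277.728ms=24/7b +212.955ms=4/7b
8) 1490.683ms=4b +372.671ms=1b
9) 1863.354ms=5b +372.671ms=1b
10) 2236.025ms=6b +745.342ms=2b
11) 2981.366ms=8b +496.894ms=4/3b
12) 3478.261ms=28/3b +496.894ms=4/3b
13) 3975.155ms=32/3b +496.894ms=4/3b
Σ=12b of 12 (161bpm 4/4) — PASS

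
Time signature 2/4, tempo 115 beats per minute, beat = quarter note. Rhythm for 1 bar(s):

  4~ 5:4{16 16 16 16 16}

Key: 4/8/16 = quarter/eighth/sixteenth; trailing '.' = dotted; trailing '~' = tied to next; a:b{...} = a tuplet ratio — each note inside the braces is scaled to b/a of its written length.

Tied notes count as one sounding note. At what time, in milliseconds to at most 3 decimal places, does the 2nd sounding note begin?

1. 0.0ms @ 0 + 626.087ms (6/5)
2. 626.087ms @ 6/5 + 104.348ms (1/5)
3. 730.435ms @ 7/5 + 104.348ms (1/5)
4. 834.783ms @ 8/5 + 104.348ms (1/5)
5. 939.13ms @ 9/5 + 104.348ms (1/5)

note 2 onset = 6/5b = 626.087ms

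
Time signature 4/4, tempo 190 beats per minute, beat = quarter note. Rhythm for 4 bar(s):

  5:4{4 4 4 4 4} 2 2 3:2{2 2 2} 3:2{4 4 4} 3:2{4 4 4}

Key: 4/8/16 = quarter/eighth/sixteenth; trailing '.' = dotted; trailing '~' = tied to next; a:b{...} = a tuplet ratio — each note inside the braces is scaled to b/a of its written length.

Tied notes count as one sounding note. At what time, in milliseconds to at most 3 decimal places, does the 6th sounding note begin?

1. 0.0ms @ 0 + 252.632ms (4/5)
2. 252.632ms @ 4/5 + 252.632ms (4/5)
3. 505.263ms @ 8/5 + 252.632ms (4/5)
4. 757.895ms @ 12/5 + 252.632ms (4/5)
5. 1010.526ms @ 16/5 + 252.632ms (4/5)
6. 1263.158ms @ 4 + 631.579ms (2)
7. 1894.737ms @ 6 + 631.579ms (2)
8. 2526.316ms @ 8 + 421.053ms (4/3)
9. 2947.368ms @ 28/3 + 421.053ms (4/3)
10. 3368.421ms @ 32/3 + 421.053ms (4/3)
11. 3789.474ms @ 12 + 210.526ms (2/3)
12. 4000.0ms @ 38/3 + 210.526ms (2/3)
13. 4210.526ms @ 40/3 + 210.526ms (2/3)
14. 4421.053ms @ 14 + 210.526ms (2/3)
15. 4631.579ms @ 44/3 + 210.526ms (2/3)
16. 4842.105ms @ 46/3 + 210.526ms (2/3)

note 6 onset = 4b = 1263.158ms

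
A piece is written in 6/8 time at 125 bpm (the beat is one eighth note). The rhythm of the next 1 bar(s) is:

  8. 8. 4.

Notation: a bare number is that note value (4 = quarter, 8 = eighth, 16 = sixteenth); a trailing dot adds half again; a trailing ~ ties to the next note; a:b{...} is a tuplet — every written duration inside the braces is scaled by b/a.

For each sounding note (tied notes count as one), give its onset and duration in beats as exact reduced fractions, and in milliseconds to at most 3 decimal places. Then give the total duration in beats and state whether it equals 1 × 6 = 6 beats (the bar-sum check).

1) 0.0ms=0b +720.0ms=3/2b
2) 720.0ms=3/2b +720.0ms=3/2b
3) 1440.0ms=3b +1440.0ms=3b
Σ=6b of 6 (125bpm 6/8) — PASS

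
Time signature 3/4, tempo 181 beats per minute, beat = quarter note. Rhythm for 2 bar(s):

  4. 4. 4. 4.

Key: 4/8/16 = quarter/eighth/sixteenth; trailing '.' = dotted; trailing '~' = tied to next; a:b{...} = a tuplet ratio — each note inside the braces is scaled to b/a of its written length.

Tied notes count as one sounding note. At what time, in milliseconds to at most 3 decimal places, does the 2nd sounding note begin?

note 2 onset = 3/2b = 497.238ms

1. 0.0ms @ 0 + 497.238ms (3/2)
2. 497.238ms @ 3/2 + 497.238ms (3/2)
3. 994.475ms @ 3 + 497.238ms (3/2)
4. 1491.713ms @ 9/2 + 497.238ms (3/2)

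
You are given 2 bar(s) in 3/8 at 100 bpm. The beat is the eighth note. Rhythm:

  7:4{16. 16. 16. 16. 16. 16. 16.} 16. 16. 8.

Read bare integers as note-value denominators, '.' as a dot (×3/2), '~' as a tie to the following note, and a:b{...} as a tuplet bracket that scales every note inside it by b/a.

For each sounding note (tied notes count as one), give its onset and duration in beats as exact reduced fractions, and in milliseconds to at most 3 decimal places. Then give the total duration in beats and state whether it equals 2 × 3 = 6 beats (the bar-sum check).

1) 0.0ms=0b +257.143ms=3/7b
2) 257.143ms=3/7b +257.143ms=3/7b
3) 514.286ms=6/7b +257.143ms=3/7b
4) 771.429ms=9/7b +257.143ms=3/7b
5) 1028.571ms=12/7b +257.143ms=3/7b
6) 1285.714ms=15/7b +257.143ms=3/7b
7) 1542.857ms=18/7b +257.143ms=3/7b
8) 1800.0ms=3b +450.0ms=3/4b
9) 2250.0ms=15/4b +450.0ms=3/4b
10) 2700.0ms=9/2b +900.0ms=3/2b
Σ=6b of 6 (100bpm 3/8) — PASS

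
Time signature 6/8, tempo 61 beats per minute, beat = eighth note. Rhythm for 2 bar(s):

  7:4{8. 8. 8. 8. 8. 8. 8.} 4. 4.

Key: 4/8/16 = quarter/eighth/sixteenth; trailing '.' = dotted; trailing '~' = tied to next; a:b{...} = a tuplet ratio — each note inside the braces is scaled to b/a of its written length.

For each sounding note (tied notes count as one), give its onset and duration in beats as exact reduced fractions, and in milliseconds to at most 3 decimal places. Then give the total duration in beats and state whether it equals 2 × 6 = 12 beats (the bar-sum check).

1) 0.0ms=0b +843.091ms=6/7b
2) 843.091ms=6/7b +843.091ms=6/7b
3) 1686.183ms=12/7b +843.091ms=6/7b
4) 2529.274ms=18/7b +843.091ms=6/7b
5) 3372.365ms=24/7b +843.091ms=6/7b
6) 4215.457ms=30/7b +843.091ms=6/7b
7) 5058.548ms=36/7b +843.091ms=6/7b
8) 5901.639ms=6b +2950.82ms=3b
9) 8852.459ms=9b +2950.82ms=3b
Σ=12b of 12 (61bpm 6/8) — PASS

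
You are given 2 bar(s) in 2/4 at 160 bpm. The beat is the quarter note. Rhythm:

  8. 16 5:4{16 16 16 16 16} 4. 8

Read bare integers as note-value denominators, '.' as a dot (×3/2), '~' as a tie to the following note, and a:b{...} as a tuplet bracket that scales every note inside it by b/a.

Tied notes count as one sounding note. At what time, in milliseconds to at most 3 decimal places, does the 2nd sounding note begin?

note 2 onset = 3/4b = 281.25ms

1. 0.0ms @ 0 + 281.25ms (3/4)
2. 281.25ms @ 3/4 + 93.75ms (1/4)
3. 375.0ms @ 1 + 75.0ms (1/5)
4. 450.0ms @ 6/5 + 75.0ms (1/5)
5. 525.0ms @ 7/5 + 75.0ms (1/5)
6. 600.0ms @ 8/5 + 75.0ms (1/5)
7. 675.0ms @ 9/5 + 75.0ms (1/5)
8. 750.0ms @ 2 + 562.5ms (3/2)
9. 1312.5ms @ 7/2 + 187.5ms (1/2)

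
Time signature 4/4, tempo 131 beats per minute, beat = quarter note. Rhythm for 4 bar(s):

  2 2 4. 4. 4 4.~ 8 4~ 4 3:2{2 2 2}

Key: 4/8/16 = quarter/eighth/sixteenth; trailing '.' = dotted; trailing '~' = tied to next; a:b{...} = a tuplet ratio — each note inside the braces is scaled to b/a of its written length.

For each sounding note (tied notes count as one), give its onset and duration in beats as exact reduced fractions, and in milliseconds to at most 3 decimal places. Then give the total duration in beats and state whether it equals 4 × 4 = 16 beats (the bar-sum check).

1) 0.0ms=0b +916.031ms=2b
2) 916.031ms=2b +916.031ms=2b
3) 1832.061ms=4b +687.023ms=3/2b
4) 2519.084ms=11/2b +687.023ms=3/2b
5) 3206.107ms=7b +458.015ms=1b
6) 3664.122ms=8b +916.031ms=2b
7) 4580.153ms=10b +916.031ms=2b
8) 5496.183ms=12b +610.687ms=4/3b
9) 6106.87ms=40/3b +610.687ms=4/3b
10) 6717.557ms=44/3b +610.687ms=4/3b
Σ=16b of 16 (131bpm 4/4) — PASS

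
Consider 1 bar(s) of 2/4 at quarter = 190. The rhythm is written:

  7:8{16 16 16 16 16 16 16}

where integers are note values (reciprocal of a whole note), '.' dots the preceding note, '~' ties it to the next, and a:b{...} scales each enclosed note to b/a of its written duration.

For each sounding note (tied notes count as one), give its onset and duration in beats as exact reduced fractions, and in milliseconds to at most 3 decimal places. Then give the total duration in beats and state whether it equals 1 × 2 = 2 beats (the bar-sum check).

1) 0.0ms=0b +90.226ms=2/7b
2) 90.226ms=2/7b +90.226ms=2/7b
3) 180.451ms=4/7b +90.226ms=2/7b
4) 270.677ms=6/7b +90.226ms=2/7b
5) 360.902ms=8/7b +90.226ms=2/7b
6) 451.128ms=10/7b +90.226ms=2/7b
7) 541.353ms=12/7b +90.226ms=2/7b
Σ=2b of 2 (190bpm 2/4) — PASS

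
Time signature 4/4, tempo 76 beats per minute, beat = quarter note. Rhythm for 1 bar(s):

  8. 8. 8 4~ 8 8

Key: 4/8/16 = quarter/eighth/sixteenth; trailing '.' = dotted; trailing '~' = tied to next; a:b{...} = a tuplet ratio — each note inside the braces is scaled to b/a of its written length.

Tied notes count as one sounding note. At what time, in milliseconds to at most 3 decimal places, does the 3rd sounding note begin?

1. 0.0ms @ 0 + 592.105ms (3/4)
2. 592.105ms @ 3/4 + 592.105ms (3/4)
3. 1184.211ms @ 3/2 + 394.737ms (1/2)
4. 1578.947ms @ 2 + 1184.211ms (3/2)
5. 2763.158ms @ 7/2 + 394.737ms (1/2)

note 3 onset = 3/2b = 1184.211ms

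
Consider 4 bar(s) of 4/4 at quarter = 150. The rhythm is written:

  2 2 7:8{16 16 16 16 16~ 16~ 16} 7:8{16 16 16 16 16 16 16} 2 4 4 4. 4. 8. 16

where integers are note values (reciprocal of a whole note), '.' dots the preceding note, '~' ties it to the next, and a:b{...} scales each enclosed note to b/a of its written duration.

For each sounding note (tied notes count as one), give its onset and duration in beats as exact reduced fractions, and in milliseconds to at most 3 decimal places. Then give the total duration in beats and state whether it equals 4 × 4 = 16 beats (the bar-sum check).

1) 0.0ms=0b +800.0ms=2b
2) 800.0ms=2b +800.0ms=2b
3) 1600.0ms=4b +114.286ms=2/7b
4) 1714.286ms=30/7b +114.286ms=2/7b
5) 1828.571ms=32/7b +114.286ms=2/7b
6) 1942.857ms=34/7b +114.286ms=2/7b
7) 2057.143ms=36/7b +342.857ms=6/7b
8) 2400.0ms=6b +114.286ms=2/7b
9) 2514.286ms=44/7b +114.286ms=2/7b
10) 2628.571ms=46/7b +114.286ms=2/7b
11) 2742.857ms=48/7b +114.286ms=2/7b
12) 2857.143ms=50/7b +114.286ms=2/7b
13) 2971.429ms=52/7b +114.286ms=2/7b
14) 3085.714ms=54/7b +114.286ms=2/7b
15) 3200.0ms=8b +800.0ms=2b
16) 4000.0ms=10b +400.0ms=1b
17) 4400.0ms=11b +400.0ms=1b
18) 4800.0ms=12b +600.0ms=3/2b
19) 5400.0ms=27/2b +600.0ms=3/2b
20) 6000.0ms=15b +300.0ms=3/4b
21) 6300.0ms=63/4b +100.0ms=1/4b
Σ=16b of 16 (150bpm 4/4) — PASS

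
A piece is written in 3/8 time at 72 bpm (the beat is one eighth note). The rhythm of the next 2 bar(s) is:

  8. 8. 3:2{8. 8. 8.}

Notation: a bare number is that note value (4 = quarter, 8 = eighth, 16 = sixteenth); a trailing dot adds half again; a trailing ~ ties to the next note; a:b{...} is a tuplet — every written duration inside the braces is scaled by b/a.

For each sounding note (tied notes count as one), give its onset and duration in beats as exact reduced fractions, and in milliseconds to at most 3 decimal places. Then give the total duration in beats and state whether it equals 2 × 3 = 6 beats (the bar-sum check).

1) 0.0ms=0b +1250.0ms=3/2b
2) 1250.0ms=3/2b +1250.0ms=3/2b
3) 2500.0ms=3b +833.333ms=1b
4) 3333.333ms=4b +833.333ms=1b
5) 4166.667ms=5b +833.333ms=1b
Σ=6b of 6 (72bpm 3/8) — PASS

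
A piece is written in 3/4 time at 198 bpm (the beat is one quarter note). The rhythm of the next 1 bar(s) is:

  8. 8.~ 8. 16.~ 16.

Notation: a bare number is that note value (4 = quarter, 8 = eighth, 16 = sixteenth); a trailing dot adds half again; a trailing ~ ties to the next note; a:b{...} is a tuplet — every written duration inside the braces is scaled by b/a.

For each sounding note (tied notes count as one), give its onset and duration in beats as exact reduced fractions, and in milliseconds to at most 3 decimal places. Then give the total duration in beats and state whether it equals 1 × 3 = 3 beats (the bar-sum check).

1) 0.0ms=0b +227.273ms=3/4b
2) 227.273ms=3/4b +454.545ms=3/2b
3) 681.818ms=9/4b +227.273ms=3/4b
Σ=3b of 3 (198bpm 3/4) — PASS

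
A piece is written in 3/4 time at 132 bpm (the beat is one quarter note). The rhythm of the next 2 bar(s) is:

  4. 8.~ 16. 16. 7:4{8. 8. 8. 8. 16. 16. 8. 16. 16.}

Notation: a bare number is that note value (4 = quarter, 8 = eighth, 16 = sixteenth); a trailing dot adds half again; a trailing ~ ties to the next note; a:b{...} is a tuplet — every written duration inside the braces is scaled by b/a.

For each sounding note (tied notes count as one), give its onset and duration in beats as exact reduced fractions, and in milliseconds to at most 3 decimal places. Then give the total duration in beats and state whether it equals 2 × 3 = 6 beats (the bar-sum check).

1) 0.0ms=0b +681.818ms=3/2b
2) 681.818ms=3/2b +511.364ms=9/8b
3) 1193.182ms=21/8b +170.455ms=3/8b
4) 1363.636ms=3b +194.805ms=3/7b
5) 1558.442ms=24/7b +194.805ms=3/7b
6) 1753.247ms=27/7b +194.805ms=3/7b
7) 1948.052ms=30/7b +194.805ms=3/7b
8) 2142.857ms=33/7b +97.403ms=3/14b
9) 2240.26ms=69/14b +97.403ms=3/14b
10) 2337.662ms=36/7b +194.805ms=3/7b
11) 2532.468ms=39/7b +97.403ms=3/14b
12) 2629.87ms=81/14b +97.403ms=3/14b
Σ=6b of 6 (132bpm 3/4) — PASS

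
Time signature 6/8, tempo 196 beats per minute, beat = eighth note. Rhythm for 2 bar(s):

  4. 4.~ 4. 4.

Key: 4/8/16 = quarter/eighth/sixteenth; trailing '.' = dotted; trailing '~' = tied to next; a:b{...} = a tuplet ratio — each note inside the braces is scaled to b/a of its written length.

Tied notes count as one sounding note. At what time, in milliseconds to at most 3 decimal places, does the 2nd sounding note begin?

note 2 onset = 3b = 918.367ms

1. 0.0ms @ 0 + 918.367ms (3)
2. 918.367ms @ 3 + 1836.735ms (6)
3. 2755.102ms @ 9 + 918.367ms (3)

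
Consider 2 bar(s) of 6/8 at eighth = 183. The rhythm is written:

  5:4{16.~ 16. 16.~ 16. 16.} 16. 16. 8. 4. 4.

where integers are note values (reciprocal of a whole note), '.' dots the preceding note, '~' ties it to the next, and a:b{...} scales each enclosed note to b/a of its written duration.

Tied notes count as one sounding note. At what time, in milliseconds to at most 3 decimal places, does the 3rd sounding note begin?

note 3 onset = 12/5b = 786.885ms

1. 0.0ms @ 0 + 393.443ms (6/5)
2. 393.443ms @ 6/5 + 393.443ms (6/5)
3. 786.885ms @ 12/5 + 196.721ms (3/5)
4. 983.607ms @ 3 + 245.902ms (3/4)
5. 1229.508ms @ 15/4 + 245.902ms (3/4)
6. 1475.41ms @ 9/2 + 491.803ms (3/2)
7. 1967.213ms @ 6 + 983.607ms (3)
8. 2950.82ms @ 9 + 983.607ms (3)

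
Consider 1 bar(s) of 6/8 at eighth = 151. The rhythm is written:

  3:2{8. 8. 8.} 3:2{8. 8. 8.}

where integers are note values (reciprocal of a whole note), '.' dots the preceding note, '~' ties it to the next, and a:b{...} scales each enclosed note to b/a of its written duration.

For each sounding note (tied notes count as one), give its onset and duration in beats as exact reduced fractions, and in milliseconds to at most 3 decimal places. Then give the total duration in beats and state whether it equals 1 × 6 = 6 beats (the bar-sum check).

1) 0.0ms=0b +397.351ms=1b
2) 397.351ms=1b +397.351ms=1b
3) 794.702ms=2b +397.351ms=1b
4) 1192.053ms=3b +397.351ms=1b
5) 1589.404ms=4b +397.351ms=1b
6) 1986.755ms=5b +397.351ms=1b
Σ=6b of 6 (151bpm 6/8) — PASS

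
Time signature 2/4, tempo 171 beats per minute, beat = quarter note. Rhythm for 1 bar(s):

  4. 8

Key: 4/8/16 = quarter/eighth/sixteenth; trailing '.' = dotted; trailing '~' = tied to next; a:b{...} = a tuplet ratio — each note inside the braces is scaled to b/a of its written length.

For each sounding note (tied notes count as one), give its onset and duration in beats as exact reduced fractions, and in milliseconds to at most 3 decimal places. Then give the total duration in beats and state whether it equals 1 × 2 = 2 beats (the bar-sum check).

1) 0.0ms=0b +526.316ms=3/2b
2) 526.316ms=3/2b +175.439ms=1/2b
Σ=2b of 2 (171bpm 2/4) — PASS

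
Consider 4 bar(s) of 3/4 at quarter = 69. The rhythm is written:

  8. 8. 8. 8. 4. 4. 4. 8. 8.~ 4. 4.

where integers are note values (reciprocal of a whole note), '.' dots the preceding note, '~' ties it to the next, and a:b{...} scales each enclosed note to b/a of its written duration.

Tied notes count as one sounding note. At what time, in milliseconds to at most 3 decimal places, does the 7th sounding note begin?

1. 0.0ms @ 0 + 652.174ms (3/4)
2. 652.174ms @ 3/4 + 652.174ms (3/4)
3. 1304.348ms @ 3/2 + 652.174ms (3/4)
4. 1956.522ms @ 9/4 + 652.174ms (3/4)
5. 2608.696ms @ 3 + 1304.348ms (3/2)
6. 3913.043ms @ 9/2 + 1304.348ms (3/2)
7. 5217.391ms @ 6 + 1304.348ms (3/2)
8. 6521.739ms @ 15/2 + 652.174ms (3/4)
9. 7173.913ms @ 33/4 + 1956.522ms (9/4)
10. 9130.435ms @ 21/2 + 1304.348ms (3/2)

note 7 onset = 6b = 5217.391ms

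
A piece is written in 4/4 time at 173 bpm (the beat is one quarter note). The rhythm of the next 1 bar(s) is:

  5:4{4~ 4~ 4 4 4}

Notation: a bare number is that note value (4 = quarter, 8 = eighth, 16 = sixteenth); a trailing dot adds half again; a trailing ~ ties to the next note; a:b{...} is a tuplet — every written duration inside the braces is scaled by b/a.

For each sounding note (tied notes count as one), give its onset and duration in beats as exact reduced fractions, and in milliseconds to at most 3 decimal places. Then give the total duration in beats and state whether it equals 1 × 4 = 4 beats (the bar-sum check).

1) 0.0ms=0b +832.37ms=12/5b
2) 832.37ms=12/5b +277.457ms=4/5b
3) 1109.827ms=16/5b +277.457ms=4/5b
Σ=4b of 4 (173bpm 4/4) — PASS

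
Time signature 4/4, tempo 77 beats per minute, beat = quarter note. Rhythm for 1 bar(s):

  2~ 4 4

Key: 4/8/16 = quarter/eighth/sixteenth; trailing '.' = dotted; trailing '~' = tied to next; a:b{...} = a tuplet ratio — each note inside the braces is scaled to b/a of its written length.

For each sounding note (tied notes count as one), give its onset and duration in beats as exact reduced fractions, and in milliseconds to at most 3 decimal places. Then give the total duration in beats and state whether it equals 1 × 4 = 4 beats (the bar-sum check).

1) 0.0ms=0b +2337.662ms=3b
2) 2337.662ms=3b +779.221ms=1b
Σ=4b of 4 (77bpm 4/4) — PASS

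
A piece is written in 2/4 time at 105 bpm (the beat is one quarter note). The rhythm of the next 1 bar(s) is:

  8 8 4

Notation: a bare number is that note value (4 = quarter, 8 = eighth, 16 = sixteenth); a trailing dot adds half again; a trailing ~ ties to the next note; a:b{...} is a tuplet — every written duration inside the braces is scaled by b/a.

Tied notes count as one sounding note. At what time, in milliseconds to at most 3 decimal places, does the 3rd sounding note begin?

1. 0.0ms @ 0 + 285.714ms (1/2)
2. 285.714ms @ 1/2 + 285.714ms (1/2)
3. 571.429ms @ 1 + 571.429ms (1)

note 3 onset = 1b = 571.429ms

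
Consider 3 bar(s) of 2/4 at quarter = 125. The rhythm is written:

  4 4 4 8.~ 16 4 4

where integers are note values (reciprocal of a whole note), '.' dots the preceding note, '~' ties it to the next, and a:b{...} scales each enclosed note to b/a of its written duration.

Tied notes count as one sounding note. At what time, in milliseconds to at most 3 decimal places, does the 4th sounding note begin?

note 4 onset = 3b = 1440.0ms

1. 0.0ms @ 0 + 480.0ms (1)
2. 480.0ms @ 1 + 480.0ms (1)
3. 960.0ms @ 2 + 480.0ms (1)
4. 1440.0ms @ 3 + 480.0ms (1)
5. 1920.0ms @ 4 + 480.0ms (1)
6. 2400.0ms @ 5 + 480.0ms (1)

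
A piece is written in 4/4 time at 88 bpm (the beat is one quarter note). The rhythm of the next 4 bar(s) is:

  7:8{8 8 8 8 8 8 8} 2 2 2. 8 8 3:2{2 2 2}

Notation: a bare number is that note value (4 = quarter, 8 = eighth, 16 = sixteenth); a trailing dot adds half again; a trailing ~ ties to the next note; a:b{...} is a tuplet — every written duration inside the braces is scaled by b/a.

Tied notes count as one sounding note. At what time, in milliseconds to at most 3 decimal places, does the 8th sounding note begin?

note 8 onset = 4b = 2727.273ms

1. 0.0ms @ 0 + 389.61ms (4/7)
2. 389.61ms @ 4/7 + 389.61ms (4/7)
3. 779.221ms @ 8/7 + 389.61ms (4/7)
4. 1168.831ms @ 12/7 + 389.61ms (4/7)
5. 1558.442ms @ 16/7 + 389.61ms (4/7)
6. 1948.052ms @ 20/7 + 389.61ms (4/7)
7. 2337.662ms @ 24/7 + 389.61ms (4/7)
8. 2727.273ms @ 4 + 1363.636ms (2)
9. 4090.909ms @ 6 + 1363.636ms (2)
10. 5454.545ms @ 8 + 2045.455ms (3)
11. 7500.0ms @ 11 + 340.909ms (1/2)
12. 7840.909ms @ 23/2 + 340.909ms (1/2)
13. 8181.818ms @ 12 + 909.091ms (4/3)
14. 9090.909ms @ 40/3 + 909.091ms (4/3)
15. 10000.0ms @ 44/3 + 909.091ms (4/3)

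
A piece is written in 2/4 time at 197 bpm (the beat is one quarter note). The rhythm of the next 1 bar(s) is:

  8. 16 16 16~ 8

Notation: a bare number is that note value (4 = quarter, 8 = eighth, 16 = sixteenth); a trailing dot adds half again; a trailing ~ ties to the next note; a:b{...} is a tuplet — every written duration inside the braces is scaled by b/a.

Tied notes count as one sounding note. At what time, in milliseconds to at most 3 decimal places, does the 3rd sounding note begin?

1. 0.0ms @ 0 + 228.426ms (3/4)
2. 228.426ms @ 3/4 + 76.142ms (1/4)
3. 304.569ms @ 1 + 76.142ms (1/4)
4. 380.711ms @ 5/4 + 228.426ms (3/4)

note 3 onset = 1b = 304.569ms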